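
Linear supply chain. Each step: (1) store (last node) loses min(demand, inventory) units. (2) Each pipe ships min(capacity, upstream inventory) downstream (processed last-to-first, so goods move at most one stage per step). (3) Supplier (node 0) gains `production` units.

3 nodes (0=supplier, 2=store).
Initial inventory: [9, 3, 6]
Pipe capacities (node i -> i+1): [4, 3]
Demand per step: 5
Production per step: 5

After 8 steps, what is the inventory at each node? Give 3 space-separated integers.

Step 1: demand=5,sold=5 ship[1->2]=3 ship[0->1]=4 prod=5 -> inv=[10 4 4]
Step 2: demand=5,sold=4 ship[1->2]=3 ship[0->1]=4 prod=5 -> inv=[11 5 3]
Step 3: demand=5,sold=3 ship[1->2]=3 ship[0->1]=4 prod=5 -> inv=[12 6 3]
Step 4: demand=5,sold=3 ship[1->2]=3 ship[0->1]=4 prod=5 -> inv=[13 7 3]
Step 5: demand=5,sold=3 ship[1->2]=3 ship[0->1]=4 prod=5 -> inv=[14 8 3]
Step 6: demand=5,sold=3 ship[1->2]=3 ship[0->1]=4 prod=5 -> inv=[15 9 3]
Step 7: demand=5,sold=3 ship[1->2]=3 ship[0->1]=4 prod=5 -> inv=[16 10 3]
Step 8: demand=5,sold=3 ship[1->2]=3 ship[0->1]=4 prod=5 -> inv=[17 11 3]

17 11 3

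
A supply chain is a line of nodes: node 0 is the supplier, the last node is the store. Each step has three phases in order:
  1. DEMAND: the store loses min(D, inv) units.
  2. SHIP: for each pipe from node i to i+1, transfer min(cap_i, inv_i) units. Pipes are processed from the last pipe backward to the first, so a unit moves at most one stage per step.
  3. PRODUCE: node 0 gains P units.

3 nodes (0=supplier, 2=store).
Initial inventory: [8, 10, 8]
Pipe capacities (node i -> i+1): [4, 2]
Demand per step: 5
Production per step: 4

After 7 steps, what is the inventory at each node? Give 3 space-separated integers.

Step 1: demand=5,sold=5 ship[1->2]=2 ship[0->1]=4 prod=4 -> inv=[8 12 5]
Step 2: demand=5,sold=5 ship[1->2]=2 ship[0->1]=4 prod=4 -> inv=[8 14 2]
Step 3: demand=5,sold=2 ship[1->2]=2 ship[0->1]=4 prod=4 -> inv=[8 16 2]
Step 4: demand=5,sold=2 ship[1->2]=2 ship[0->1]=4 prod=4 -> inv=[8 18 2]
Step 5: demand=5,sold=2 ship[1->2]=2 ship[0->1]=4 prod=4 -> inv=[8 20 2]
Step 6: demand=5,sold=2 ship[1->2]=2 ship[0->1]=4 prod=4 -> inv=[8 22 2]
Step 7: demand=5,sold=2 ship[1->2]=2 ship[0->1]=4 prod=4 -> inv=[8 24 2]

8 24 2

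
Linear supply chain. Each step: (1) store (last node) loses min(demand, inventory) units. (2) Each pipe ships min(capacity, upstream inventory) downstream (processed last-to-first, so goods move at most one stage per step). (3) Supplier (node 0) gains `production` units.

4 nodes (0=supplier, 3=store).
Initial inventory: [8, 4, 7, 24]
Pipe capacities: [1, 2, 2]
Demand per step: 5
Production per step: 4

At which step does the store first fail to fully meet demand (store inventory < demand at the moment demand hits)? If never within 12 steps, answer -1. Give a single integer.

Step 1: demand=5,sold=5 ship[2->3]=2 ship[1->2]=2 ship[0->1]=1 prod=4 -> [11 3 7 21]
Step 2: demand=5,sold=5 ship[2->3]=2 ship[1->2]=2 ship[0->1]=1 prod=4 -> [14 2 7 18]
Step 3: demand=5,sold=5 ship[2->3]=2 ship[1->2]=2 ship[0->1]=1 prod=4 -> [17 1 7 15]
Step 4: demand=5,sold=5 ship[2->3]=2 ship[1->2]=1 ship[0->1]=1 prod=4 -> [20 1 6 12]
Step 5: demand=5,sold=5 ship[2->3]=2 ship[1->2]=1 ship[0->1]=1 prod=4 -> [23 1 5 9]
Step 6: demand=5,sold=5 ship[2->3]=2 ship[1->2]=1 ship[0->1]=1 prod=4 -> [26 1 4 6]
Step 7: demand=5,sold=5 ship[2->3]=2 ship[1->2]=1 ship[0->1]=1 prod=4 -> [29 1 3 3]
Step 8: demand=5,sold=3 ship[2->3]=2 ship[1->2]=1 ship[0->1]=1 prod=4 -> [32 1 2 2]
Step 9: demand=5,sold=2 ship[2->3]=2 ship[1->2]=1 ship[0->1]=1 prod=4 -> [35 1 1 2]
Step 10: demand=5,sold=2 ship[2->3]=1 ship[1->2]=1 ship[0->1]=1 prod=4 -> [38 1 1 1]
Step 11: demand=5,sold=1 ship[2->3]=1 ship[1->2]=1 ship[0->1]=1 prod=4 -> [41 1 1 1]
Step 12: demand=5,sold=1 ship[2->3]=1 ship[1->2]=1 ship[0->1]=1 prod=4 -> [44 1 1 1]
First stockout at step 8

8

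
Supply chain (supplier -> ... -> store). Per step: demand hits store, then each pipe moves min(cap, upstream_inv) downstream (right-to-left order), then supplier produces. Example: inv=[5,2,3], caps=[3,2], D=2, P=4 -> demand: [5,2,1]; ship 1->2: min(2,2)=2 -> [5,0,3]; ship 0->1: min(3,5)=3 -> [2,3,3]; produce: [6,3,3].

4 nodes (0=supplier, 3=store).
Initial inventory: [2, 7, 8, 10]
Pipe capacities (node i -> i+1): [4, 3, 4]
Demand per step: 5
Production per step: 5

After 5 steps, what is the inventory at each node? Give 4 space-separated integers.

Step 1: demand=5,sold=5 ship[2->3]=4 ship[1->2]=3 ship[0->1]=2 prod=5 -> inv=[5 6 7 9]
Step 2: demand=5,sold=5 ship[2->3]=4 ship[1->2]=3 ship[0->1]=4 prod=5 -> inv=[6 7 6 8]
Step 3: demand=5,sold=5 ship[2->3]=4 ship[1->2]=3 ship[0->1]=4 prod=5 -> inv=[7 8 5 7]
Step 4: demand=5,sold=5 ship[2->3]=4 ship[1->2]=3 ship[0->1]=4 prod=5 -> inv=[8 9 4 6]
Step 5: demand=5,sold=5 ship[2->3]=4 ship[1->2]=3 ship[0->1]=4 prod=5 -> inv=[9 10 3 5]

9 10 3 5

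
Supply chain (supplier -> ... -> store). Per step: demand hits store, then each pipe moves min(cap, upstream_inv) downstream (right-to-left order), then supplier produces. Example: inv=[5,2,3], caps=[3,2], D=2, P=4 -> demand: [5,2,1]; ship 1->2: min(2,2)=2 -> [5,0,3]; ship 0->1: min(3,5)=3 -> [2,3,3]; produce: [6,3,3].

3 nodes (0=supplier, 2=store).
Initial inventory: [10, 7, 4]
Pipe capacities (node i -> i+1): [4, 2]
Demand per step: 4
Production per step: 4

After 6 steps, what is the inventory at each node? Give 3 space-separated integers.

Step 1: demand=4,sold=4 ship[1->2]=2 ship[0->1]=4 prod=4 -> inv=[10 9 2]
Step 2: demand=4,sold=2 ship[1->2]=2 ship[0->1]=4 prod=4 -> inv=[10 11 2]
Step 3: demand=4,sold=2 ship[1->2]=2 ship[0->1]=4 prod=4 -> inv=[10 13 2]
Step 4: demand=4,sold=2 ship[1->2]=2 ship[0->1]=4 prod=4 -> inv=[10 15 2]
Step 5: demand=4,sold=2 ship[1->2]=2 ship[0->1]=4 prod=4 -> inv=[10 17 2]
Step 6: demand=4,sold=2 ship[1->2]=2 ship[0->1]=4 prod=4 -> inv=[10 19 2]

10 19 2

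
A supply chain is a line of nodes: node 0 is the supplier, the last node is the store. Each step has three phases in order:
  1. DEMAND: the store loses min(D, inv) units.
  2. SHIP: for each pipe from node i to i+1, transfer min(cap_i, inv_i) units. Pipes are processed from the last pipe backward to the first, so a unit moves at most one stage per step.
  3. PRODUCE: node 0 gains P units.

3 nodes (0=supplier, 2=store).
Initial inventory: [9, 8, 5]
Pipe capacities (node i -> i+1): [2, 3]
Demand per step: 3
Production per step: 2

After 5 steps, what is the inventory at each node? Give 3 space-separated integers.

Step 1: demand=3,sold=3 ship[1->2]=3 ship[0->1]=2 prod=2 -> inv=[9 7 5]
Step 2: demand=3,sold=3 ship[1->2]=3 ship[0->1]=2 prod=2 -> inv=[9 6 5]
Step 3: demand=3,sold=3 ship[1->2]=3 ship[0->1]=2 prod=2 -> inv=[9 5 5]
Step 4: demand=3,sold=3 ship[1->2]=3 ship[0->1]=2 prod=2 -> inv=[9 4 5]
Step 5: demand=3,sold=3 ship[1->2]=3 ship[0->1]=2 prod=2 -> inv=[9 3 5]

9 3 5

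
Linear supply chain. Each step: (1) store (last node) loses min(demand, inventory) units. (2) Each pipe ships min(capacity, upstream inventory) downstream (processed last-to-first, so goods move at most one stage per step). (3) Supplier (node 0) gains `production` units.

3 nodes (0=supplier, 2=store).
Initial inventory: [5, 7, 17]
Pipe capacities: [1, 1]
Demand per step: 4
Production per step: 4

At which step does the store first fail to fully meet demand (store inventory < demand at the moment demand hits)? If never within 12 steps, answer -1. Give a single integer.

Step 1: demand=4,sold=4 ship[1->2]=1 ship[0->1]=1 prod=4 -> [8 7 14]
Step 2: demand=4,sold=4 ship[1->2]=1 ship[0->1]=1 prod=4 -> [11 7 11]
Step 3: demand=4,sold=4 ship[1->2]=1 ship[0->1]=1 prod=4 -> [14 7 8]
Step 4: demand=4,sold=4 ship[1->2]=1 ship[0->1]=1 prod=4 -> [17 7 5]
Step 5: demand=4,sold=4 ship[1->2]=1 ship[0->1]=1 prod=4 -> [20 7 2]
Step 6: demand=4,sold=2 ship[1->2]=1 ship[0->1]=1 prod=4 -> [23 7 1]
Step 7: demand=4,sold=1 ship[1->2]=1 ship[0->1]=1 prod=4 -> [26 7 1]
Step 8: demand=4,sold=1 ship[1->2]=1 ship[0->1]=1 prod=4 -> [29 7 1]
Step 9: demand=4,sold=1 ship[1->2]=1 ship[0->1]=1 prod=4 -> [32 7 1]
Step 10: demand=4,sold=1 ship[1->2]=1 ship[0->1]=1 prod=4 -> [35 7 1]
Step 11: demand=4,sold=1 ship[1->2]=1 ship[0->1]=1 prod=4 -> [38 7 1]
Step 12: demand=4,sold=1 ship[1->2]=1 ship[0->1]=1 prod=4 -> [41 7 1]
First stockout at step 6

6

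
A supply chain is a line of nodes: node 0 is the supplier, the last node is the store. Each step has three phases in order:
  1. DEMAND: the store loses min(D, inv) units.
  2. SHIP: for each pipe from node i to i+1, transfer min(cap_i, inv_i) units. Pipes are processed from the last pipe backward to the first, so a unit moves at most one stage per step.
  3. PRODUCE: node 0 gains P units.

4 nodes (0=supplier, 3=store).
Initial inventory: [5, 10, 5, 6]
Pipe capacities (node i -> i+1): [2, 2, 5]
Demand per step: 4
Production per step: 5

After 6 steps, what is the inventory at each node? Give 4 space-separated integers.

Step 1: demand=4,sold=4 ship[2->3]=5 ship[1->2]=2 ship[0->1]=2 prod=5 -> inv=[8 10 2 7]
Step 2: demand=4,sold=4 ship[2->3]=2 ship[1->2]=2 ship[0->1]=2 prod=5 -> inv=[11 10 2 5]
Step 3: demand=4,sold=4 ship[2->3]=2 ship[1->2]=2 ship[0->1]=2 prod=5 -> inv=[14 10 2 3]
Step 4: demand=4,sold=3 ship[2->3]=2 ship[1->2]=2 ship[0->1]=2 prod=5 -> inv=[17 10 2 2]
Step 5: demand=4,sold=2 ship[2->3]=2 ship[1->2]=2 ship[0->1]=2 prod=5 -> inv=[20 10 2 2]
Step 6: demand=4,sold=2 ship[2->3]=2 ship[1->2]=2 ship[0->1]=2 prod=5 -> inv=[23 10 2 2]

23 10 2 2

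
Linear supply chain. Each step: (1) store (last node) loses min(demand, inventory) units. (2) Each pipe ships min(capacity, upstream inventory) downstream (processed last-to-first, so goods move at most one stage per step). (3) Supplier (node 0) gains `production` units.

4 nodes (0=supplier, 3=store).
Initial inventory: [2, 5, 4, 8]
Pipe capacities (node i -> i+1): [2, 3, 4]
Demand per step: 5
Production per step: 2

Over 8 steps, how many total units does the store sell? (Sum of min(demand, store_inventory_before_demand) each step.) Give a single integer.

Step 1: sold=5 (running total=5) -> [2 4 3 7]
Step 2: sold=5 (running total=10) -> [2 3 3 5]
Step 3: sold=5 (running total=15) -> [2 2 3 3]
Step 4: sold=3 (running total=18) -> [2 2 2 3]
Step 5: sold=3 (running total=21) -> [2 2 2 2]
Step 6: sold=2 (running total=23) -> [2 2 2 2]
Step 7: sold=2 (running total=25) -> [2 2 2 2]
Step 8: sold=2 (running total=27) -> [2 2 2 2]

Answer: 27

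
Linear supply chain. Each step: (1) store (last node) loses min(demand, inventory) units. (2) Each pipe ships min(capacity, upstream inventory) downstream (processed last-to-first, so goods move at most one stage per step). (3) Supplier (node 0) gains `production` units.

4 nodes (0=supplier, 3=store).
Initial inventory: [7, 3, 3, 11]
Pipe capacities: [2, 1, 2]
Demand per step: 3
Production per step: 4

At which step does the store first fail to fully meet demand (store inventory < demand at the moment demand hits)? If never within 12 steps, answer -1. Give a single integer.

Step 1: demand=3,sold=3 ship[2->3]=2 ship[1->2]=1 ship[0->1]=2 prod=4 -> [9 4 2 10]
Step 2: demand=3,sold=3 ship[2->3]=2 ship[1->2]=1 ship[0->1]=2 prod=4 -> [11 5 1 9]
Step 3: demand=3,sold=3 ship[2->3]=1 ship[1->2]=1 ship[0->1]=2 prod=4 -> [13 6 1 7]
Step 4: demand=3,sold=3 ship[2->3]=1 ship[1->2]=1 ship[0->1]=2 prod=4 -> [15 7 1 5]
Step 5: demand=3,sold=3 ship[2->3]=1 ship[1->2]=1 ship[0->1]=2 prod=4 -> [17 8 1 3]
Step 6: demand=3,sold=3 ship[2->3]=1 ship[1->2]=1 ship[0->1]=2 prod=4 -> [19 9 1 1]
Step 7: demand=3,sold=1 ship[2->3]=1 ship[1->2]=1 ship[0->1]=2 prod=4 -> [21 10 1 1]
Step 8: demand=3,sold=1 ship[2->3]=1 ship[1->2]=1 ship[0->1]=2 prod=4 -> [23 11 1 1]
Step 9: demand=3,sold=1 ship[2->3]=1 ship[1->2]=1 ship[0->1]=2 prod=4 -> [25 12 1 1]
Step 10: demand=3,sold=1 ship[2->3]=1 ship[1->2]=1 ship[0->1]=2 prod=4 -> [27 13 1 1]
Step 11: demand=3,sold=1 ship[2->3]=1 ship[1->2]=1 ship[0->1]=2 prod=4 -> [29 14 1 1]
Step 12: demand=3,sold=1 ship[2->3]=1 ship[1->2]=1 ship[0->1]=2 prod=4 -> [31 15 1 1]
First stockout at step 7

7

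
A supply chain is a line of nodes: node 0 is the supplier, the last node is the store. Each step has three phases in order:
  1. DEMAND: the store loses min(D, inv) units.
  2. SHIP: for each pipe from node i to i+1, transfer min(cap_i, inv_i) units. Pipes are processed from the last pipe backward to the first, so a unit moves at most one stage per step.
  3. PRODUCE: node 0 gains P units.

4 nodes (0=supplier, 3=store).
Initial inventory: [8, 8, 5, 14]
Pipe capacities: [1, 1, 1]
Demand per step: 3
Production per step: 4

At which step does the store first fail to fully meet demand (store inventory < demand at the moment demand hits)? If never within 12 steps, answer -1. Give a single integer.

Step 1: demand=3,sold=3 ship[2->3]=1 ship[1->2]=1 ship[0->1]=1 prod=4 -> [11 8 5 12]
Step 2: demand=3,sold=3 ship[2->3]=1 ship[1->2]=1 ship[0->1]=1 prod=4 -> [14 8 5 10]
Step 3: demand=3,sold=3 ship[2->3]=1 ship[1->2]=1 ship[0->1]=1 prod=4 -> [17 8 5 8]
Step 4: demand=3,sold=3 ship[2->3]=1 ship[1->2]=1 ship[0->1]=1 prod=4 -> [20 8 5 6]
Step 5: demand=3,sold=3 ship[2->3]=1 ship[1->2]=1 ship[0->1]=1 prod=4 -> [23 8 5 4]
Step 6: demand=3,sold=3 ship[2->3]=1 ship[1->2]=1 ship[0->1]=1 prod=4 -> [26 8 5 2]
Step 7: demand=3,sold=2 ship[2->3]=1 ship[1->2]=1 ship[0->1]=1 prod=4 -> [29 8 5 1]
Step 8: demand=3,sold=1 ship[2->3]=1 ship[1->2]=1 ship[0->1]=1 prod=4 -> [32 8 5 1]
Step 9: demand=3,sold=1 ship[2->3]=1 ship[1->2]=1 ship[0->1]=1 prod=4 -> [35 8 5 1]
Step 10: demand=3,sold=1 ship[2->3]=1 ship[1->2]=1 ship[0->1]=1 prod=4 -> [38 8 5 1]
Step 11: demand=3,sold=1 ship[2->3]=1 ship[1->2]=1 ship[0->1]=1 prod=4 -> [41 8 5 1]
Step 12: demand=3,sold=1 ship[2->3]=1 ship[1->2]=1 ship[0->1]=1 prod=4 -> [44 8 5 1]
First stockout at step 7

7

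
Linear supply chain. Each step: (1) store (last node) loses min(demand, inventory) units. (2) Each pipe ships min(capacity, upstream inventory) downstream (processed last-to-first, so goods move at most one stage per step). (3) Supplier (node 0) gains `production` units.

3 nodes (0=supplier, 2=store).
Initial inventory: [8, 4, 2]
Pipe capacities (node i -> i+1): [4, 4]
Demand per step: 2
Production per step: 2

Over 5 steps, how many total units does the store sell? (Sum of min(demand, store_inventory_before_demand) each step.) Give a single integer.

Step 1: sold=2 (running total=2) -> [6 4 4]
Step 2: sold=2 (running total=4) -> [4 4 6]
Step 3: sold=2 (running total=6) -> [2 4 8]
Step 4: sold=2 (running total=8) -> [2 2 10]
Step 5: sold=2 (running total=10) -> [2 2 10]

Answer: 10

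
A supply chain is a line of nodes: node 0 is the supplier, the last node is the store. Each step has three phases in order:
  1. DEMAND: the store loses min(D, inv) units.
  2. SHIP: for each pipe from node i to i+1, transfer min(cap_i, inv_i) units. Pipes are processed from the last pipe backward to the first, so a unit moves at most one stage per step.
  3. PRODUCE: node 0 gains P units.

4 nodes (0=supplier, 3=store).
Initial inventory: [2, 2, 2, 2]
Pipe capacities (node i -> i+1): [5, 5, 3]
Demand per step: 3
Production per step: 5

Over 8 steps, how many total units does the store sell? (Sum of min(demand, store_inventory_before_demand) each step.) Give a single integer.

Step 1: sold=2 (running total=2) -> [5 2 2 2]
Step 2: sold=2 (running total=4) -> [5 5 2 2]
Step 3: sold=2 (running total=6) -> [5 5 5 2]
Step 4: sold=2 (running total=8) -> [5 5 7 3]
Step 5: sold=3 (running total=11) -> [5 5 9 3]
Step 6: sold=3 (running total=14) -> [5 5 11 3]
Step 7: sold=3 (running total=17) -> [5 5 13 3]
Step 8: sold=3 (running total=20) -> [5 5 15 3]

Answer: 20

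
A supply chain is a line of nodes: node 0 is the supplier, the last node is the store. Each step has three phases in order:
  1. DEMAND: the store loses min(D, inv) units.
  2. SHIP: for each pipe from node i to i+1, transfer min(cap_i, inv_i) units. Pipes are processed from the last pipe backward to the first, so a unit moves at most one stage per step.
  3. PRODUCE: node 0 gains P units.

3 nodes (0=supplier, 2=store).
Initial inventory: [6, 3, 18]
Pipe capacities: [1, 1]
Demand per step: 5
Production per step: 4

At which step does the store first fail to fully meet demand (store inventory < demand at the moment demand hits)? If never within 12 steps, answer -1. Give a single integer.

Step 1: demand=5,sold=5 ship[1->2]=1 ship[0->1]=1 prod=4 -> [9 3 14]
Step 2: demand=5,sold=5 ship[1->2]=1 ship[0->1]=1 prod=4 -> [12 3 10]
Step 3: demand=5,sold=5 ship[1->2]=1 ship[0->1]=1 prod=4 -> [15 3 6]
Step 4: demand=5,sold=5 ship[1->2]=1 ship[0->1]=1 prod=4 -> [18 3 2]
Step 5: demand=5,sold=2 ship[1->2]=1 ship[0->1]=1 prod=4 -> [21 3 1]
Step 6: demand=5,sold=1 ship[1->2]=1 ship[0->1]=1 prod=4 -> [24 3 1]
Step 7: demand=5,sold=1 ship[1->2]=1 ship[0->1]=1 prod=4 -> [27 3 1]
Step 8: demand=5,sold=1 ship[1->2]=1 ship[0->1]=1 prod=4 -> [30 3 1]
Step 9: demand=5,sold=1 ship[1->2]=1 ship[0->1]=1 prod=4 -> [33 3 1]
Step 10: demand=5,sold=1 ship[1->2]=1 ship[0->1]=1 prod=4 -> [36 3 1]
Step 11: demand=5,sold=1 ship[1->2]=1 ship[0->1]=1 prod=4 -> [39 3 1]
Step 12: demand=5,sold=1 ship[1->2]=1 ship[0->1]=1 prod=4 -> [42 3 1]
First stockout at step 5

5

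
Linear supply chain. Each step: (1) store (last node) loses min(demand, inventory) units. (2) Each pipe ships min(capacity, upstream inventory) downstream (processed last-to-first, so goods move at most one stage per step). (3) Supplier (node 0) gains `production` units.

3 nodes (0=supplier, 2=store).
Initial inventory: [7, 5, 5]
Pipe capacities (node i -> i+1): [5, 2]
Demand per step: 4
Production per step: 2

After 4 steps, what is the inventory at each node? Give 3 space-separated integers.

Step 1: demand=4,sold=4 ship[1->2]=2 ship[0->1]=5 prod=2 -> inv=[4 8 3]
Step 2: demand=4,sold=3 ship[1->2]=2 ship[0->1]=4 prod=2 -> inv=[2 10 2]
Step 3: demand=4,sold=2 ship[1->2]=2 ship[0->1]=2 prod=2 -> inv=[2 10 2]
Step 4: demand=4,sold=2 ship[1->2]=2 ship[0->1]=2 prod=2 -> inv=[2 10 2]

2 10 2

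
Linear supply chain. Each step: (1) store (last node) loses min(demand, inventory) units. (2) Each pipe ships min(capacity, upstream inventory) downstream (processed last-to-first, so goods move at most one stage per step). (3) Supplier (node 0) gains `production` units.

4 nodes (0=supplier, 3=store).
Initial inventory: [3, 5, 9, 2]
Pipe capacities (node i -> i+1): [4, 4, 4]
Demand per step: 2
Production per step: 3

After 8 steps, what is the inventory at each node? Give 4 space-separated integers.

Step 1: demand=2,sold=2 ship[2->3]=4 ship[1->2]=4 ship[0->1]=3 prod=3 -> inv=[3 4 9 4]
Step 2: demand=2,sold=2 ship[2->3]=4 ship[1->2]=4 ship[0->1]=3 prod=3 -> inv=[3 3 9 6]
Step 3: demand=2,sold=2 ship[2->3]=4 ship[1->2]=3 ship[0->1]=3 prod=3 -> inv=[3 3 8 8]
Step 4: demand=2,sold=2 ship[2->3]=4 ship[1->2]=3 ship[0->1]=3 prod=3 -> inv=[3 3 7 10]
Step 5: demand=2,sold=2 ship[2->3]=4 ship[1->2]=3 ship[0->1]=3 prod=3 -> inv=[3 3 6 12]
Step 6: demand=2,sold=2 ship[2->3]=4 ship[1->2]=3 ship[0->1]=3 prod=3 -> inv=[3 3 5 14]
Step 7: demand=2,sold=2 ship[2->3]=4 ship[1->2]=3 ship[0->1]=3 prod=3 -> inv=[3 3 4 16]
Step 8: demand=2,sold=2 ship[2->3]=4 ship[1->2]=3 ship[0->1]=3 prod=3 -> inv=[3 3 3 18]

3 3 3 18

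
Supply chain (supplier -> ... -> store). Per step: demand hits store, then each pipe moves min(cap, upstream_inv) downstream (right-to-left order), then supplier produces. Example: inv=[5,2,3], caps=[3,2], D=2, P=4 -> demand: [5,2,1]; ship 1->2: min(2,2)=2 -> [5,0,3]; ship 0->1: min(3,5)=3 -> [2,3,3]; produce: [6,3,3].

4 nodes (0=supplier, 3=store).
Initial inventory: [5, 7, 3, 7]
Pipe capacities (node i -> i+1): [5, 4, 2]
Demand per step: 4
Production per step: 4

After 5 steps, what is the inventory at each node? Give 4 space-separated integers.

Step 1: demand=4,sold=4 ship[2->3]=2 ship[1->2]=4 ship[0->1]=5 prod=4 -> inv=[4 8 5 5]
Step 2: demand=4,sold=4 ship[2->3]=2 ship[1->2]=4 ship[0->1]=4 prod=4 -> inv=[4 8 7 3]
Step 3: demand=4,sold=3 ship[2->3]=2 ship[1->2]=4 ship[0->1]=4 prod=4 -> inv=[4 8 9 2]
Step 4: demand=4,sold=2 ship[2->3]=2 ship[1->2]=4 ship[0->1]=4 prod=4 -> inv=[4 8 11 2]
Step 5: demand=4,sold=2 ship[2->3]=2 ship[1->2]=4 ship[0->1]=4 prod=4 -> inv=[4 8 13 2]

4 8 13 2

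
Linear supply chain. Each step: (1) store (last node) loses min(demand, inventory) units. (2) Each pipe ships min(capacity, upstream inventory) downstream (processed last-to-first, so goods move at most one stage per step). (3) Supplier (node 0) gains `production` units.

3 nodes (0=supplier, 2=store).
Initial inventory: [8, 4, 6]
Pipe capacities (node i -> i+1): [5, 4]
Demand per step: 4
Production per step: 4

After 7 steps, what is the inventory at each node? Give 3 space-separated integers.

Step 1: demand=4,sold=4 ship[1->2]=4 ship[0->1]=5 prod=4 -> inv=[7 5 6]
Step 2: demand=4,sold=4 ship[1->2]=4 ship[0->1]=5 prod=4 -> inv=[6 6 6]
Step 3: demand=4,sold=4 ship[1->2]=4 ship[0->1]=5 prod=4 -> inv=[5 7 6]
Step 4: demand=4,sold=4 ship[1->2]=4 ship[0->1]=5 prod=4 -> inv=[4 8 6]
Step 5: demand=4,sold=4 ship[1->2]=4 ship[0->1]=4 prod=4 -> inv=[4 8 6]
Step 6: demand=4,sold=4 ship[1->2]=4 ship[0->1]=4 prod=4 -> inv=[4 8 6]
Step 7: demand=4,sold=4 ship[1->2]=4 ship[0->1]=4 prod=4 -> inv=[4 8 6]

4 8 6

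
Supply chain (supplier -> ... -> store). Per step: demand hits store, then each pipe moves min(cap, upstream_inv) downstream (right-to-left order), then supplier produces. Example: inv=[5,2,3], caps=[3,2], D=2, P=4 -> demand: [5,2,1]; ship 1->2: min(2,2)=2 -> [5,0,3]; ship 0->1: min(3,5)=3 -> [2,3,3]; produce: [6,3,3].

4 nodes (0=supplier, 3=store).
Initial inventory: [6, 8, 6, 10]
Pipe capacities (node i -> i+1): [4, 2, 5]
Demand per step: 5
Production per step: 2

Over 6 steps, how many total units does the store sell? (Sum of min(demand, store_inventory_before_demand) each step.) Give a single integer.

Answer: 24

Derivation:
Step 1: sold=5 (running total=5) -> [4 10 3 10]
Step 2: sold=5 (running total=10) -> [2 12 2 8]
Step 3: sold=5 (running total=15) -> [2 12 2 5]
Step 4: sold=5 (running total=20) -> [2 12 2 2]
Step 5: sold=2 (running total=22) -> [2 12 2 2]
Step 6: sold=2 (running total=24) -> [2 12 2 2]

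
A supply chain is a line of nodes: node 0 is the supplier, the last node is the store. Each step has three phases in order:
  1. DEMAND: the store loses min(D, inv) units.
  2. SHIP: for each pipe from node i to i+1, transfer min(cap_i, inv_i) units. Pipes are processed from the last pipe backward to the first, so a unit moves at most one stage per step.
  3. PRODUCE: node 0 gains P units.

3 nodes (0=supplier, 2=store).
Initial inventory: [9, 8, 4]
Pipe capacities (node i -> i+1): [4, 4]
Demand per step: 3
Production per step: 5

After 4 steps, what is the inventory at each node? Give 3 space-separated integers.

Step 1: demand=3,sold=3 ship[1->2]=4 ship[0->1]=4 prod=5 -> inv=[10 8 5]
Step 2: demand=3,sold=3 ship[1->2]=4 ship[0->1]=4 prod=5 -> inv=[11 8 6]
Step 3: demand=3,sold=3 ship[1->2]=4 ship[0->1]=4 prod=5 -> inv=[12 8 7]
Step 4: demand=3,sold=3 ship[1->2]=4 ship[0->1]=4 prod=5 -> inv=[13 8 8]

13 8 8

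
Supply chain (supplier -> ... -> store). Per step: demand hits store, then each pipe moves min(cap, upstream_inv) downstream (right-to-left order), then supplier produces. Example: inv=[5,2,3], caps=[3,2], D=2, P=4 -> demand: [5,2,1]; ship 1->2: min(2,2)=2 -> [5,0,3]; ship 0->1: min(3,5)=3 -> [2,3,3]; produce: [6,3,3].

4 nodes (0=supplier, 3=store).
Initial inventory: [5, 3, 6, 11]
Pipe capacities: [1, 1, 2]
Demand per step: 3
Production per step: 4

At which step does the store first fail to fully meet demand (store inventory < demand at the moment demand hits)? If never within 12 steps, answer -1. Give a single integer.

Step 1: demand=3,sold=3 ship[2->3]=2 ship[1->2]=1 ship[0->1]=1 prod=4 -> [8 3 5 10]
Step 2: demand=3,sold=3 ship[2->3]=2 ship[1->2]=1 ship[0->1]=1 prod=4 -> [11 3 4 9]
Step 3: demand=3,sold=3 ship[2->3]=2 ship[1->2]=1 ship[0->1]=1 prod=4 -> [14 3 3 8]
Step 4: demand=3,sold=3 ship[2->3]=2 ship[1->2]=1 ship[0->1]=1 prod=4 -> [17 3 2 7]
Step 5: demand=3,sold=3 ship[2->3]=2 ship[1->2]=1 ship[0->1]=1 prod=4 -> [20 3 1 6]
Step 6: demand=3,sold=3 ship[2->3]=1 ship[1->2]=1 ship[0->1]=1 prod=4 -> [23 3 1 4]
Step 7: demand=3,sold=3 ship[2->3]=1 ship[1->2]=1 ship[0->1]=1 prod=4 -> [26 3 1 2]
Step 8: demand=3,sold=2 ship[2->3]=1 ship[1->2]=1 ship[0->1]=1 prod=4 -> [29 3 1 1]
Step 9: demand=3,sold=1 ship[2->3]=1 ship[1->2]=1 ship[0->1]=1 prod=4 -> [32 3 1 1]
Step 10: demand=3,sold=1 ship[2->3]=1 ship[1->2]=1 ship[0->1]=1 prod=4 -> [35 3 1 1]
Step 11: demand=3,sold=1 ship[2->3]=1 ship[1->2]=1 ship[0->1]=1 prod=4 -> [38 3 1 1]
Step 12: demand=3,sold=1 ship[2->3]=1 ship[1->2]=1 ship[0->1]=1 prod=4 -> [41 3 1 1]
First stockout at step 8

8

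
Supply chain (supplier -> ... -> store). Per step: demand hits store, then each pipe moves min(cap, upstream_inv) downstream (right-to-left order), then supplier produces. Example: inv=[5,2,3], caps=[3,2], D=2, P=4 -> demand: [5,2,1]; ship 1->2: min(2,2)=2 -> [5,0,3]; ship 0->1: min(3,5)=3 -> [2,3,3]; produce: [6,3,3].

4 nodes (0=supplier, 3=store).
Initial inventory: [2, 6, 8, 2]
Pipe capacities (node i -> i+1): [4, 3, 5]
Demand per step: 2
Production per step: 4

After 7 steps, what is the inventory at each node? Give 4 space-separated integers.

Step 1: demand=2,sold=2 ship[2->3]=5 ship[1->2]=3 ship[0->1]=2 prod=4 -> inv=[4 5 6 5]
Step 2: demand=2,sold=2 ship[2->3]=5 ship[1->2]=3 ship[0->1]=4 prod=4 -> inv=[4 6 4 8]
Step 3: demand=2,sold=2 ship[2->3]=4 ship[1->2]=3 ship[0->1]=4 prod=4 -> inv=[4 7 3 10]
Step 4: demand=2,sold=2 ship[2->3]=3 ship[1->2]=3 ship[0->1]=4 prod=4 -> inv=[4 8 3 11]
Step 5: demand=2,sold=2 ship[2->3]=3 ship[1->2]=3 ship[0->1]=4 prod=4 -> inv=[4 9 3 12]
Step 6: demand=2,sold=2 ship[2->3]=3 ship[1->2]=3 ship[0->1]=4 prod=4 -> inv=[4 10 3 13]
Step 7: demand=2,sold=2 ship[2->3]=3 ship[1->2]=3 ship[0->1]=4 prod=4 -> inv=[4 11 3 14]

4 11 3 14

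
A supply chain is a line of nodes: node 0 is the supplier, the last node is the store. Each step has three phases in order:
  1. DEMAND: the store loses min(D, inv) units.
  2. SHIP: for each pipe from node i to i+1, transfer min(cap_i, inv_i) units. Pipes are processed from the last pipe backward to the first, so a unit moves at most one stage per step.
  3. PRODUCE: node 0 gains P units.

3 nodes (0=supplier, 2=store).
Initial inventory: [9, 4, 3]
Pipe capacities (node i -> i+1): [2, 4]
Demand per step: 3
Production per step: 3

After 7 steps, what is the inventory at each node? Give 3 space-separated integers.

Step 1: demand=3,sold=3 ship[1->2]=4 ship[0->1]=2 prod=3 -> inv=[10 2 4]
Step 2: demand=3,sold=3 ship[1->2]=2 ship[0->1]=2 prod=3 -> inv=[11 2 3]
Step 3: demand=3,sold=3 ship[1->2]=2 ship[0->1]=2 prod=3 -> inv=[12 2 2]
Step 4: demand=3,sold=2 ship[1->2]=2 ship[0->1]=2 prod=3 -> inv=[13 2 2]
Step 5: demand=3,sold=2 ship[1->2]=2 ship[0->1]=2 prod=3 -> inv=[14 2 2]
Step 6: demand=3,sold=2 ship[1->2]=2 ship[0->1]=2 prod=3 -> inv=[15 2 2]
Step 7: demand=3,sold=2 ship[1->2]=2 ship[0->1]=2 prod=3 -> inv=[16 2 2]

16 2 2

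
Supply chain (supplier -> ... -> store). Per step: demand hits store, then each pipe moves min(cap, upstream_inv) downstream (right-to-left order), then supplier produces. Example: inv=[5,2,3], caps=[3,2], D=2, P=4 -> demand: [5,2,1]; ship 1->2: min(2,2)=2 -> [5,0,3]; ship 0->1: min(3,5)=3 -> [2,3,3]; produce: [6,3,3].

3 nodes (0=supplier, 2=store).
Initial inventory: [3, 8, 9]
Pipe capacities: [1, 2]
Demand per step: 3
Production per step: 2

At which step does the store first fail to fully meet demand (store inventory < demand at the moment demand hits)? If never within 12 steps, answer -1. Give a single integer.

Step 1: demand=3,sold=3 ship[1->2]=2 ship[0->1]=1 prod=2 -> [4 7 8]
Step 2: demand=3,sold=3 ship[1->2]=2 ship[0->1]=1 prod=2 -> [5 6 7]
Step 3: demand=3,sold=3 ship[1->2]=2 ship[0->1]=1 prod=2 -> [6 5 6]
Step 4: demand=3,sold=3 ship[1->2]=2 ship[0->1]=1 prod=2 -> [7 4 5]
Step 5: demand=3,sold=3 ship[1->2]=2 ship[0->1]=1 prod=2 -> [8 3 4]
Step 6: demand=3,sold=3 ship[1->2]=2 ship[0->1]=1 prod=2 -> [9 2 3]
Step 7: demand=3,sold=3 ship[1->2]=2 ship[0->1]=1 prod=2 -> [10 1 2]
Step 8: demand=3,sold=2 ship[1->2]=1 ship[0->1]=1 prod=2 -> [11 1 1]
Step 9: demand=3,sold=1 ship[1->2]=1 ship[0->1]=1 prod=2 -> [12 1 1]
Step 10: demand=3,sold=1 ship[1->2]=1 ship[0->1]=1 prod=2 -> [13 1 1]
Step 11: demand=3,sold=1 ship[1->2]=1 ship[0->1]=1 prod=2 -> [14 1 1]
Step 12: demand=3,sold=1 ship[1->2]=1 ship[0->1]=1 prod=2 -> [15 1 1]
First stockout at step 8

8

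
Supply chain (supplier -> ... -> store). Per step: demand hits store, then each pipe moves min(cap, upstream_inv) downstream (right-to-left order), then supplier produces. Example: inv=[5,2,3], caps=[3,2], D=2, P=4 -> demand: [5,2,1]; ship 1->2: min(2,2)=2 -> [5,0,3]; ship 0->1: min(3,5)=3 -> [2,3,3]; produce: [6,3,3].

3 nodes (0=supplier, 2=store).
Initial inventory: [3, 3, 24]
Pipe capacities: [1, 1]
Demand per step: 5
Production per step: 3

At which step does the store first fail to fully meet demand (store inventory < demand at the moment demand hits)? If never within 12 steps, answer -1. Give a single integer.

Step 1: demand=5,sold=5 ship[1->2]=1 ship[0->1]=1 prod=3 -> [5 3 20]
Step 2: demand=5,sold=5 ship[1->2]=1 ship[0->1]=1 prod=3 -> [7 3 16]
Step 3: demand=5,sold=5 ship[1->2]=1 ship[0->1]=1 prod=3 -> [9 3 12]
Step 4: demand=5,sold=5 ship[1->2]=1 ship[0->1]=1 prod=3 -> [11 3 8]
Step 5: demand=5,sold=5 ship[1->2]=1 ship[0->1]=1 prod=3 -> [13 3 4]
Step 6: demand=5,sold=4 ship[1->2]=1 ship[0->1]=1 prod=3 -> [15 3 1]
Step 7: demand=5,sold=1 ship[1->2]=1 ship[0->1]=1 prod=3 -> [17 3 1]
Step 8: demand=5,sold=1 ship[1->2]=1 ship[0->1]=1 prod=3 -> [19 3 1]
Step 9: demand=5,sold=1 ship[1->2]=1 ship[0->1]=1 prod=3 -> [21 3 1]
Step 10: demand=5,sold=1 ship[1->2]=1 ship[0->1]=1 prod=3 -> [23 3 1]
Step 11: demand=5,sold=1 ship[1->2]=1 ship[0->1]=1 prod=3 -> [25 3 1]
Step 12: demand=5,sold=1 ship[1->2]=1 ship[0->1]=1 prod=3 -> [27 3 1]
First stockout at step 6

6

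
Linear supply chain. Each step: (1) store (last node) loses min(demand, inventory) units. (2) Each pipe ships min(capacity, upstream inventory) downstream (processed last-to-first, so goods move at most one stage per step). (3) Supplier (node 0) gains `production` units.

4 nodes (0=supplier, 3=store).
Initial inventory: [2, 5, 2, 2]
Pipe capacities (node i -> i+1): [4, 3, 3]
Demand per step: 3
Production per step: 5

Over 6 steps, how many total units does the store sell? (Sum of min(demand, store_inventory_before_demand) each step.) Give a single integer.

Step 1: sold=2 (running total=2) -> [5 4 3 2]
Step 2: sold=2 (running total=4) -> [6 5 3 3]
Step 3: sold=3 (running total=7) -> [7 6 3 3]
Step 4: sold=3 (running total=10) -> [8 7 3 3]
Step 5: sold=3 (running total=13) -> [9 8 3 3]
Step 6: sold=3 (running total=16) -> [10 9 3 3]

Answer: 16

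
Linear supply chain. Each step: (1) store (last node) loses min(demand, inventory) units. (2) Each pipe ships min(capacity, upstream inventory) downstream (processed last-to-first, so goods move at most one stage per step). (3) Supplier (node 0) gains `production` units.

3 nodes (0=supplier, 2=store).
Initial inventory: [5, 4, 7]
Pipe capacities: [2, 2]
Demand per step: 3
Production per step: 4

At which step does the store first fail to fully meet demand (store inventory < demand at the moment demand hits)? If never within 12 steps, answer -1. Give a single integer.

Step 1: demand=3,sold=3 ship[1->2]=2 ship[0->1]=2 prod=4 -> [7 4 6]
Step 2: demand=3,sold=3 ship[1->2]=2 ship[0->1]=2 prod=4 -> [9 4 5]
Step 3: demand=3,sold=3 ship[1->2]=2 ship[0->1]=2 prod=4 -> [11 4 4]
Step 4: demand=3,sold=3 ship[1->2]=2 ship[0->1]=2 prod=4 -> [13 4 3]
Step 5: demand=3,sold=3 ship[1->2]=2 ship[0->1]=2 prod=4 -> [15 4 2]
Step 6: demand=3,sold=2 ship[1->2]=2 ship[0->1]=2 prod=4 -> [17 4 2]
Step 7: demand=3,sold=2 ship[1->2]=2 ship[0->1]=2 prod=4 -> [19 4 2]
Step 8: demand=3,sold=2 ship[1->2]=2 ship[0->1]=2 prod=4 -> [21 4 2]
Step 9: demand=3,sold=2 ship[1->2]=2 ship[0->1]=2 prod=4 -> [23 4 2]
Step 10: demand=3,sold=2 ship[1->2]=2 ship[0->1]=2 prod=4 -> [25 4 2]
Step 11: demand=3,sold=2 ship[1->2]=2 ship[0->1]=2 prod=4 -> [27 4 2]
Step 12: demand=3,sold=2 ship[1->2]=2 ship[0->1]=2 prod=4 -> [29 4 2]
First stockout at step 6

6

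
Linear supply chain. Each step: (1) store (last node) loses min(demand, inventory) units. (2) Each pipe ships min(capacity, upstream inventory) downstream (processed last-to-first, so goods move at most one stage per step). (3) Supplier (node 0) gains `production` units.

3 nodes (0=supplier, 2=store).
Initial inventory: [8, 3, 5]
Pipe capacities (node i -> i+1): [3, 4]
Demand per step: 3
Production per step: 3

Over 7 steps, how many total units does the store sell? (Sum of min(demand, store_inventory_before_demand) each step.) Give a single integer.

Step 1: sold=3 (running total=3) -> [8 3 5]
Step 2: sold=3 (running total=6) -> [8 3 5]
Step 3: sold=3 (running total=9) -> [8 3 5]
Step 4: sold=3 (running total=12) -> [8 3 5]
Step 5: sold=3 (running total=15) -> [8 3 5]
Step 6: sold=3 (running total=18) -> [8 3 5]
Step 7: sold=3 (running total=21) -> [8 3 5]

Answer: 21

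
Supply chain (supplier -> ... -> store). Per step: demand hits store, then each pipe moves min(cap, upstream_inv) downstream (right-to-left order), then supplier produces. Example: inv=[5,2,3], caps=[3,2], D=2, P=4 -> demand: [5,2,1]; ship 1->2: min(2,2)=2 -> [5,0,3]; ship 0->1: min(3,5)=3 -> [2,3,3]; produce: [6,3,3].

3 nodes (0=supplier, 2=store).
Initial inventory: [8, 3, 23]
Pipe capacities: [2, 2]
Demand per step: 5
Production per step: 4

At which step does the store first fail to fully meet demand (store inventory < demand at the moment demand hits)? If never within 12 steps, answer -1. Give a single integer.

Step 1: demand=5,sold=5 ship[1->2]=2 ship[0->1]=2 prod=4 -> [10 3 20]
Step 2: demand=5,sold=5 ship[1->2]=2 ship[0->1]=2 prod=4 -> [12 3 17]
Step 3: demand=5,sold=5 ship[1->2]=2 ship[0->1]=2 prod=4 -> [14 3 14]
Step 4: demand=5,sold=5 ship[1->2]=2 ship[0->1]=2 prod=4 -> [16 3 11]
Step 5: demand=5,sold=5 ship[1->2]=2 ship[0->1]=2 prod=4 -> [18 3 8]
Step 6: demand=5,sold=5 ship[1->2]=2 ship[0->1]=2 prod=4 -> [20 3 5]
Step 7: demand=5,sold=5 ship[1->2]=2 ship[0->1]=2 prod=4 -> [22 3 2]
Step 8: demand=5,sold=2 ship[1->2]=2 ship[0->1]=2 prod=4 -> [24 3 2]
Step 9: demand=5,sold=2 ship[1->2]=2 ship[0->1]=2 prod=4 -> [26 3 2]
Step 10: demand=5,sold=2 ship[1->2]=2 ship[0->1]=2 prod=4 -> [28 3 2]
Step 11: demand=5,sold=2 ship[1->2]=2 ship[0->1]=2 prod=4 -> [30 3 2]
Step 12: demand=5,sold=2 ship[1->2]=2 ship[0->1]=2 prod=4 -> [32 3 2]
First stockout at step 8

8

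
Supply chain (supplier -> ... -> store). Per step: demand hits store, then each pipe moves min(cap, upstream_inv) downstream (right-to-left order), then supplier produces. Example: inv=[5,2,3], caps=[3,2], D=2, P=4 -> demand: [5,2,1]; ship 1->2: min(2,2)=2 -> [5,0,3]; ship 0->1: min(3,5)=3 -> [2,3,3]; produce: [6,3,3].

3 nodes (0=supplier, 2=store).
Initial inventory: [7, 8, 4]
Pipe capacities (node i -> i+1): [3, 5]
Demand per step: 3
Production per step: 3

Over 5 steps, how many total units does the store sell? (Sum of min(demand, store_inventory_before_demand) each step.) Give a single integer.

Step 1: sold=3 (running total=3) -> [7 6 6]
Step 2: sold=3 (running total=6) -> [7 4 8]
Step 3: sold=3 (running total=9) -> [7 3 9]
Step 4: sold=3 (running total=12) -> [7 3 9]
Step 5: sold=3 (running total=15) -> [7 3 9]

Answer: 15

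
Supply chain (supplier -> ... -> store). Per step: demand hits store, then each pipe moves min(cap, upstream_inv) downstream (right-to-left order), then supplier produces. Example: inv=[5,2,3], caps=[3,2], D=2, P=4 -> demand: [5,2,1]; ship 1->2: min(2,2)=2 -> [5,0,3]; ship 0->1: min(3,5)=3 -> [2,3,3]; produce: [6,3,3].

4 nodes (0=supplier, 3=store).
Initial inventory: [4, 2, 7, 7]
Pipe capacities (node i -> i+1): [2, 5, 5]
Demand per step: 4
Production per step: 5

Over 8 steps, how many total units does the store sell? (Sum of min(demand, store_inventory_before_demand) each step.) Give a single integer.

Step 1: sold=4 (running total=4) -> [7 2 4 8]
Step 2: sold=4 (running total=8) -> [10 2 2 8]
Step 3: sold=4 (running total=12) -> [13 2 2 6]
Step 4: sold=4 (running total=16) -> [16 2 2 4]
Step 5: sold=4 (running total=20) -> [19 2 2 2]
Step 6: sold=2 (running total=22) -> [22 2 2 2]
Step 7: sold=2 (running total=24) -> [25 2 2 2]
Step 8: sold=2 (running total=26) -> [28 2 2 2]

Answer: 26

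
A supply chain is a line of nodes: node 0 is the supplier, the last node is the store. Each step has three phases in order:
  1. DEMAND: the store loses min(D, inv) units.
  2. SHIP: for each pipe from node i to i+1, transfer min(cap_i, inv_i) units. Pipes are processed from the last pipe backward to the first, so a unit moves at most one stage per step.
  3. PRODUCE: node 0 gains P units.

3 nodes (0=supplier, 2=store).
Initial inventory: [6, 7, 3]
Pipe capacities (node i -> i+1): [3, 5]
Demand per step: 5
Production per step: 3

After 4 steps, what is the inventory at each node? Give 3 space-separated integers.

Step 1: demand=5,sold=3 ship[1->2]=5 ship[0->1]=3 prod=3 -> inv=[6 5 5]
Step 2: demand=5,sold=5 ship[1->2]=5 ship[0->1]=3 prod=3 -> inv=[6 3 5]
Step 3: demand=5,sold=5 ship[1->2]=3 ship[0->1]=3 prod=3 -> inv=[6 3 3]
Step 4: demand=5,sold=3 ship[1->2]=3 ship[0->1]=3 prod=3 -> inv=[6 3 3]

6 3 3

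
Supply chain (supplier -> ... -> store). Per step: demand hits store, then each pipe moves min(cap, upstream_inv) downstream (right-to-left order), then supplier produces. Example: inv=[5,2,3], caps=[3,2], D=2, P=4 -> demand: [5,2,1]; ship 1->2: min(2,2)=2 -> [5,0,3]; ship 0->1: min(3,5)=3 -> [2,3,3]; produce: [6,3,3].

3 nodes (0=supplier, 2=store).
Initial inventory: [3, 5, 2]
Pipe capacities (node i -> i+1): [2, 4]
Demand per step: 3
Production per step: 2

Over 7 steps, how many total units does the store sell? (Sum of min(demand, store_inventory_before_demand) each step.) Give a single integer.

Step 1: sold=2 (running total=2) -> [3 3 4]
Step 2: sold=3 (running total=5) -> [3 2 4]
Step 3: sold=3 (running total=8) -> [3 2 3]
Step 4: sold=3 (running total=11) -> [3 2 2]
Step 5: sold=2 (running total=13) -> [3 2 2]
Step 6: sold=2 (running total=15) -> [3 2 2]
Step 7: sold=2 (running total=17) -> [3 2 2]

Answer: 17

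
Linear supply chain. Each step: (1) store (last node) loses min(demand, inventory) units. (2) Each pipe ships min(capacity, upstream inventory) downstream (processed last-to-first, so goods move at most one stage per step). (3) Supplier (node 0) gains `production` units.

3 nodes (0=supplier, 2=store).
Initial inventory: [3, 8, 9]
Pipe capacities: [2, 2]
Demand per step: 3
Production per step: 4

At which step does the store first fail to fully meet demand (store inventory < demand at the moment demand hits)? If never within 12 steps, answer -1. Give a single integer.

Step 1: demand=3,sold=3 ship[1->2]=2 ship[0->1]=2 prod=4 -> [5 8 8]
Step 2: demand=3,sold=3 ship[1->2]=2 ship[0->1]=2 prod=4 -> [7 8 7]
Step 3: demand=3,sold=3 ship[1->2]=2 ship[0->1]=2 prod=4 -> [9 8 6]
Step 4: demand=3,sold=3 ship[1->2]=2 ship[0->1]=2 prod=4 -> [11 8 5]
Step 5: demand=3,sold=3 ship[1->2]=2 ship[0->1]=2 prod=4 -> [13 8 4]
Step 6: demand=3,sold=3 ship[1->2]=2 ship[0->1]=2 prod=4 -> [15 8 3]
Step 7: demand=3,sold=3 ship[1->2]=2 ship[0->1]=2 prod=4 -> [17 8 2]
Step 8: demand=3,sold=2 ship[1->2]=2 ship[0->1]=2 prod=4 -> [19 8 2]
Step 9: demand=3,sold=2 ship[1->2]=2 ship[0->1]=2 prod=4 -> [21 8 2]
Step 10: demand=3,sold=2 ship[1->2]=2 ship[0->1]=2 prod=4 -> [23 8 2]
Step 11: demand=3,sold=2 ship[1->2]=2 ship[0->1]=2 prod=4 -> [25 8 2]
Step 12: demand=3,sold=2 ship[1->2]=2 ship[0->1]=2 prod=4 -> [27 8 2]
First stockout at step 8

8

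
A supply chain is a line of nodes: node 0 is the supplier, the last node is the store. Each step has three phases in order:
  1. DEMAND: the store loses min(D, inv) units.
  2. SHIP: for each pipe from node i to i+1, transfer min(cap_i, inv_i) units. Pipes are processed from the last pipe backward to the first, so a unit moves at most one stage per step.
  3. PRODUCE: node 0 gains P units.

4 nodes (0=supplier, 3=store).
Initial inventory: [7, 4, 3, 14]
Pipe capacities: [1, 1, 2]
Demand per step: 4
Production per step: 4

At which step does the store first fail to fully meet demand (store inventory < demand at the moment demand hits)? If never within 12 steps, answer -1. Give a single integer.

Step 1: demand=4,sold=4 ship[2->3]=2 ship[1->2]=1 ship[0->1]=1 prod=4 -> [10 4 2 12]
Step 2: demand=4,sold=4 ship[2->3]=2 ship[1->2]=1 ship[0->1]=1 prod=4 -> [13 4 1 10]
Step 3: demand=4,sold=4 ship[2->3]=1 ship[1->2]=1 ship[0->1]=1 prod=4 -> [16 4 1 7]
Step 4: demand=4,sold=4 ship[2->3]=1 ship[1->2]=1 ship[0->1]=1 prod=4 -> [19 4 1 4]
Step 5: demand=4,sold=4 ship[2->3]=1 ship[1->2]=1 ship[0->1]=1 prod=4 -> [22 4 1 1]
Step 6: demand=4,sold=1 ship[2->3]=1 ship[1->2]=1 ship[0->1]=1 prod=4 -> [25 4 1 1]
Step 7: demand=4,sold=1 ship[2->3]=1 ship[1->2]=1 ship[0->1]=1 prod=4 -> [28 4 1 1]
Step 8: demand=4,sold=1 ship[2->3]=1 ship[1->2]=1 ship[0->1]=1 prod=4 -> [31 4 1 1]
Step 9: demand=4,sold=1 ship[2->3]=1 ship[1->2]=1 ship[0->1]=1 prod=4 -> [34 4 1 1]
Step 10: demand=4,sold=1 ship[2->3]=1 ship[1->2]=1 ship[0->1]=1 prod=4 -> [37 4 1 1]
Step 11: demand=4,sold=1 ship[2->3]=1 ship[1->2]=1 ship[0->1]=1 prod=4 -> [40 4 1 1]
Step 12: demand=4,sold=1 ship[2->3]=1 ship[1->2]=1 ship[0->1]=1 prod=4 -> [43 4 1 1]
First stockout at step 6

6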